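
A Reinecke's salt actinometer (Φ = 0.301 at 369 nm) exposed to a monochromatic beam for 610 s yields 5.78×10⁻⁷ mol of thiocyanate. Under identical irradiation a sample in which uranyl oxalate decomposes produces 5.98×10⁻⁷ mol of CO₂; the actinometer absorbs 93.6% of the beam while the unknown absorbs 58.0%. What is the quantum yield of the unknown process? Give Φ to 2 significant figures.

Photons absorbed by the actinometer: 5.78×10⁻⁷ / 0.301 = 1.920×10⁻⁶ mol.
Incident flux: 1.920×10⁻⁶ / 0.936 = 2.051×10⁻⁶ einstein.
Absorbed by unknown: 0.580 × 2.051×10⁻⁶ = 1.190×10⁻⁶ mol.
Φ(unknown) = 5.98×10⁻⁷ / 1.190×10⁻⁶ = 0.50.

Φ = 0.50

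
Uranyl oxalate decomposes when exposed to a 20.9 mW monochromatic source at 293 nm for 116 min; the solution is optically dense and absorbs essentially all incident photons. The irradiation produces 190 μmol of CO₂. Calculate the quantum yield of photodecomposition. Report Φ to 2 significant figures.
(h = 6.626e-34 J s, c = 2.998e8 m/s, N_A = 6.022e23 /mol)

Φ = 0.53

Product: 190 μmol = 1.90e-4 mol.
Photon energy at 293 nm: hc/λ = (6.626e-34)(2.998e8)/(293e-9) = 6.780e-19 J.
Energy delivered: (20.9 mW)(6960 s) = 145.5 J.
Photons incident: 145.5 / 6.780e-19 = 2.146e20, i.e. 2.146e20/6.022e23 = 3.564e-4 mol.
Φ = 1.90e-4 mol / 3.564e-4 mol photons = 0.53.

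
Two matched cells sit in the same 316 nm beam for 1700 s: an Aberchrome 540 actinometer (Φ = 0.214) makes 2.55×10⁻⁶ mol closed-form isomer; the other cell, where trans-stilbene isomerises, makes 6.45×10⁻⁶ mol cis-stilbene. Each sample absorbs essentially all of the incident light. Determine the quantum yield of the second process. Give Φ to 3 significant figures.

Φ = 0.541

Photons absorbed by the actinometer: 2.55×10⁻⁶ / 0.214 = 1.192×10⁻⁵ mol.
Φ(unknown) = 6.45×10⁻⁶ / 1.192×10⁻⁵ = 0.541.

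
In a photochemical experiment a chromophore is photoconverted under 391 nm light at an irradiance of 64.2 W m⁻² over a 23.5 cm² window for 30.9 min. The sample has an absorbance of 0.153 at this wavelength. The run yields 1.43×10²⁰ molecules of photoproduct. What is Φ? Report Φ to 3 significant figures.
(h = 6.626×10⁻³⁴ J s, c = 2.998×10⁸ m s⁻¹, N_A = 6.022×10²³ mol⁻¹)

Product: 1.43×10²⁰ / 6.022×10²³ = 2.375×10⁻⁴ mol.
Photon energy at 391 nm: hc/λ = (6.626×10⁻³⁴)(2.998×10⁸)/(391×10⁻⁹) = 5.080×10⁻¹⁹ J.
Energy delivered: (64.2 W m⁻²)(23.5×10⁻⁴ m²)(1854 s) = 279.7 J.
Photons incident: 279.7 / 5.080×10⁻¹⁹ = 5.506×10²⁰, i.e. 5.506×10²⁰/6.022×10²³ = 9.143×10⁻⁴ mol.
Fraction absorbed: 1 − 10^(−0.153) = 0.2969.
Photons absorbed: 0.2969 × 9.143×10⁻⁴ = 2.715×10⁻⁴ mol.
Φ = 2.375×10⁻⁴ mol / 2.715×10⁻⁴ mol photons = 0.875.

Φ = 0.875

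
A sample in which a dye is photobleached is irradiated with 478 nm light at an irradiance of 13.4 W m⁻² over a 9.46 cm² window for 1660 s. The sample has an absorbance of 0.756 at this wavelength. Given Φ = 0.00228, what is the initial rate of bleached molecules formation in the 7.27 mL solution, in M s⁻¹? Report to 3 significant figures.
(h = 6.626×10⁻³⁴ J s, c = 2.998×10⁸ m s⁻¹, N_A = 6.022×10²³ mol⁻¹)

Photon energy at 478 nm: hc/λ = (6.626×10⁻³⁴)(2.998×10⁸)/(478×10⁻⁹) = 4.156×10⁻¹⁹ J.
Energy delivered: (13.4 W m⁻²)(9.46×10⁻⁴ m²)(1660 s) = 21.04 J.
Photons incident: 21.04 / 4.156×10⁻¹⁹ = 5.063×10¹⁹, i.e. 5.063×10¹⁹/6.022×10²³ = 8.408×10⁻⁵ mol.
Fraction absorbed: 1 − 10^(−0.756) = 0.8246.
Photons absorbed: 0.8246 × 8.408×10⁻⁵ = 6.933×10⁻⁵ mol.
Product formed: 0.00228 × 6.933×10⁻⁵ = 1.581×10⁻⁷ mol.
Rate: 1.581×10⁻⁷ mol / (1660 s × 0.00727 L) = 1.31×10⁻⁸ M s⁻¹.

1.31×10⁻⁸ M s⁻¹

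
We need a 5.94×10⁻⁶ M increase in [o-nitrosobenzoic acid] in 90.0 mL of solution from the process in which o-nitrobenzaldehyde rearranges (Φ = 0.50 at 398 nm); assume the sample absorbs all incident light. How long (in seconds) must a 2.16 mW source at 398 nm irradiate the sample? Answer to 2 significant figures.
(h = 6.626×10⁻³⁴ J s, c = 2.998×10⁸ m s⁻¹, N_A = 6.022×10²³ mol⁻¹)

t ≈ 150 s

Product: (5.94×10⁻⁶ M)(0.09 L) = 5.346×10⁻⁷ mol.
Photons that must be absorbed: 5.346×10⁻⁷ / 0.50 = 1.069×10⁻⁶ mol.
Photon energy: hc/λ = 4.991×10⁻¹⁹ J; per mole, 3.006×10⁵ J mol⁻¹.
Energy required: 1.069×10⁻⁶ × 3.006×10⁵ = 0.3213 J.
Time: 0.3213 J / 0.00216 W = 150 s.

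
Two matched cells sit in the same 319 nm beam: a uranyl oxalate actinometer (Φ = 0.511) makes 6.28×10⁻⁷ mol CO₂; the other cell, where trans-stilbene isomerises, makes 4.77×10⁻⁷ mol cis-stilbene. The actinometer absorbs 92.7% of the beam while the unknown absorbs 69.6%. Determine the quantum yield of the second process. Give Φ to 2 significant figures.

Φ = 0.52

Photons absorbed by the actinometer: 6.28×10⁻⁷ / 0.511 = 1.229×10⁻⁶ mol.
Incident flux: 1.229×10⁻⁶ / 0.927 = 1.326×10⁻⁶ einstein.
Absorbed by unknown: 0.696 × 1.326×10⁻⁶ = 9.229×10⁻⁷ mol.
Φ(unknown) = 4.77×10⁻⁷ / 9.229×10⁻⁷ = 0.52.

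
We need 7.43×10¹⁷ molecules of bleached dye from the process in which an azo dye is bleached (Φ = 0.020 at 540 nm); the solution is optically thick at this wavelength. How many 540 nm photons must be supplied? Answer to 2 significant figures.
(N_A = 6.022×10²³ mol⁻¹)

Product: 7.43×10¹⁷ / 6.022×10²³ = 1.234×10⁻⁶ mol.
Photons that must be absorbed: 1.234×10⁻⁶ / 0.020 = 6.170×10⁻⁵ mol.
Photon count: 6.170×10⁻⁵ × 6.022×10²³ = 3.7×10¹⁹.

3.7×10¹⁹ photons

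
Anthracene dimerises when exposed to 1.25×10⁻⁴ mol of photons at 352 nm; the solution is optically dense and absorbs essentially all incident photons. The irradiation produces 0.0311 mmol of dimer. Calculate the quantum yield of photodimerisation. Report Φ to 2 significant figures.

Φ = 0.25

Product: 0.0311 mmol = 3.11×10⁻⁵ mol.
Φ = 3.11×10⁻⁵ mol / 1.25×10⁻⁴ mol photons = 0.25.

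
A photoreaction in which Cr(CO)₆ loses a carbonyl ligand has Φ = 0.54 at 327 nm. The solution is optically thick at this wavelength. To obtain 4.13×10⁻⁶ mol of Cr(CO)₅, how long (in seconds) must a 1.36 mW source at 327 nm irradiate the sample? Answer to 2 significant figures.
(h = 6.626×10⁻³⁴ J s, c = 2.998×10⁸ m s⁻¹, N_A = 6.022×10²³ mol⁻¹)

Photons that must be absorbed: 4.13×10⁻⁶ / 0.54 = 7.648×10⁻⁶ mol.
Photon energy: hc/λ = 6.075×10⁻¹⁹ J; per mole, 3.658×10⁵ J mol⁻¹.
Energy required: 7.648×10⁻⁶ × 3.658×10⁵ = 2.798 J.
Time: 2.798 J / 0.00136 W = 2100 s.

t ≈ 2100 s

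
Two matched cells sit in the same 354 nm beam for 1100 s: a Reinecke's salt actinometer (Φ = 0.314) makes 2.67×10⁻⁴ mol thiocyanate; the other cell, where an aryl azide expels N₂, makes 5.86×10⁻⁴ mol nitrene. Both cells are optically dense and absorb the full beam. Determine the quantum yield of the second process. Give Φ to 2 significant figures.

Φ = 0.69

Photons absorbed by the actinometer: 2.67×10⁻⁴ / 0.314 = 8.503×10⁻⁴ mol.
Φ(unknown) = 5.86×10⁻⁴ / 8.503×10⁻⁴ = 0.69.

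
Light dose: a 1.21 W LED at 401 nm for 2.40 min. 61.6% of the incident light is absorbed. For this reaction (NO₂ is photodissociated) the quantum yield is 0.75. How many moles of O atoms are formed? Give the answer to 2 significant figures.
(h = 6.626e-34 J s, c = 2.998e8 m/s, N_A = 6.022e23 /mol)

Photon energy at 401 nm: hc/λ = (6.626e-34)(2.998e8)/(401e-9) = 4.954e-19 J.
Energy delivered: (1.21 W)(144 s) = 174.2 J.
Photons incident: 174.2 / 4.954e-19 = 3.516e20, i.e. 3.516e20/6.022e23 = 5.839e-4 mol.
Photons absorbed: 0.616 × 5.839e-4 = 3.597e-4 mol.
Product: Φ × n_abs = 0.75 × 3.597e-4 = 2.698e-4 mol.

2.7e-4 mol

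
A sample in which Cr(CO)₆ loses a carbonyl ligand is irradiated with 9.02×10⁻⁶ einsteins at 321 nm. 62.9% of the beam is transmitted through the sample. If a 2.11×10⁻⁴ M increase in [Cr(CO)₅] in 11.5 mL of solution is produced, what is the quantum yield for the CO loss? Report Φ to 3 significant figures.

Product: (2.11×10⁻⁴ M)(0.0115 L) = 2.427×10⁻⁶ mol.
Fraction absorbed: 1 − 62.9/100 = 0.3710.
Photons absorbed: 0.3710 × 9.02×10⁻⁶ = 3.346×10⁻⁶ mol.
Φ = 2.427×10⁻⁶ mol / 3.346×10⁻⁶ mol photons = 0.725.

Φ = 0.725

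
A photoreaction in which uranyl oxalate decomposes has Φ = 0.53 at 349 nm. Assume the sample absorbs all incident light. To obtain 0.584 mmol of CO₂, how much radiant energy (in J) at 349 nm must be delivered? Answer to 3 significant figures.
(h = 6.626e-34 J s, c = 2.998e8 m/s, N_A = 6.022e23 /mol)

Product: 0.584 mmol = 5.84e-4 mol.
Photons that must be absorbed: 5.84e-4 / 0.53 = 0.001102 mol.
Photon energy: hc/λ = 5.692e-19 J; per mole, 3.428e5 J mol⁻¹.
Energy required: 0.001102 × 3.428e5 = 378 J.

378 J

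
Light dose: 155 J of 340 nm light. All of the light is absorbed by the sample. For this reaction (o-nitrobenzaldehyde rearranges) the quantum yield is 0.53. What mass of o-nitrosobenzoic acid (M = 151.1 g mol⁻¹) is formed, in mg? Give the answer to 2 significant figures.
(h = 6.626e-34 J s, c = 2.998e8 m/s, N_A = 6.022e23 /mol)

Photon energy at 340 nm: hc/λ = (6.626e-34)(2.998e8)/(340e-9) = 5.843e-19 J.
Photons incident: 155 / 5.843e-19 = 2.653e20, i.e. 2.653e20/6.022e23 = 4.406e-4 mol.
Product: Φ × n_abs = 0.53 × 4.406e-4 = 2.335e-4 mol.
Mass: 2.335e-4 × 151.1 = 0.03528 g = 35 mg.

35 mg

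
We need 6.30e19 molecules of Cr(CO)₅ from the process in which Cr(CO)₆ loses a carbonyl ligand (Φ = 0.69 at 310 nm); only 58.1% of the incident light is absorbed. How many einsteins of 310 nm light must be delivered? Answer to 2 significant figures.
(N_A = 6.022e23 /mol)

Product: 6.30e19 / 6.022e23 = 1.046e-4 mol.
Photons that must be absorbed: 1.046e-4 / 0.69 = 1.516e-4 mol.
Incident photons needed: 1.516e-4 / 0.581 = 2.609e-4 mol.

2.6e-4 einstein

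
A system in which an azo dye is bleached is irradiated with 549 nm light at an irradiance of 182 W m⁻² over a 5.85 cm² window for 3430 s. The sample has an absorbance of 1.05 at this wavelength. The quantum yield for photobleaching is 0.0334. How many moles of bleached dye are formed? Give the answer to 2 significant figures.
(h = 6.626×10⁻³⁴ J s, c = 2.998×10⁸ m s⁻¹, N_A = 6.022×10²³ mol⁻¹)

Photon energy at 549 nm: hc/λ = (6.626×10⁻³⁴)(2.998×10⁸)/(549×10⁻⁹) = 3.618×10⁻¹⁹ J.
Energy delivered: (182 W m⁻²)(5.85×10⁻⁴ m²)(3430 s) = 365.2 J.
Photons incident: 365.2 / 3.618×10⁻¹⁹ = 1.009×10²¹, i.e. 1.009×10²¹/6.022×10²³ = 0.001676 mol.
Fraction absorbed: 1 − 10^(−1.05) = 0.9109.
Photons absorbed: 0.9109 × 0.001676 = 0.001527 mol.
Product: Φ × n_abs = 0.0334 × 0.001527 = 5.100×10⁻⁵ mol.

5.1×10⁻⁵ mol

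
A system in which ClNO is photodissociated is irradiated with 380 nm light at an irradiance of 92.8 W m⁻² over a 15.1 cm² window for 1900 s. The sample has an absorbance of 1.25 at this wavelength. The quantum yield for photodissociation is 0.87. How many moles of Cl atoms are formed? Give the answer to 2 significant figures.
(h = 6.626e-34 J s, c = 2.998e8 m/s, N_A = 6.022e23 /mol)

Photon energy at 380 nm: hc/λ = (6.626e-34)(2.998e8)/(380e-9) = 5.228e-19 J.
Energy delivered: (92.8 W m⁻²)(15.1e-4 m²)(1900 s) = 266.2 J.
Photons incident: 266.2 / 5.228e-19 = 5.092e20, i.e. 5.092e20/6.022e23 = 8.456e-4 mol.
Fraction absorbed: 1 − 10^(−1.25) = 0.9438.
Photons absorbed: 0.9438 × 8.456e-4 = 7.981e-4 mol.
Product: Φ × n_abs = 0.87 × 7.981e-4 = 6.943e-4 mol.

6.9e-4 mol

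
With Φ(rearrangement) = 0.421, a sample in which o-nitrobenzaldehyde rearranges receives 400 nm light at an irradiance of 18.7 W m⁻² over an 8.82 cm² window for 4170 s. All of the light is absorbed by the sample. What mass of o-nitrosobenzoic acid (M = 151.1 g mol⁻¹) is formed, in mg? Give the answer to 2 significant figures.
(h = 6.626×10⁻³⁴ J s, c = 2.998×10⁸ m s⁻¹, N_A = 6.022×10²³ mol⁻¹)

Photon energy at 400 nm: hc/λ = (6.626×10⁻³⁴)(2.998×10⁸)/(400×10⁻⁹) = 4.966×10⁻¹⁹ J.
Energy delivered: (18.7 W m⁻²)(8.82×10⁻⁴ m²)(4170 s) = 68.78 J.
Photons incident: 68.78 / 4.966×10⁻¹⁹ = 1.385×10²⁰, i.e. 1.385×10²⁰/6.022×10²³ = 2.300×10⁻⁴ mol.
Product: Φ × n_abs = 0.421 × 2.300×10⁻⁴ = 9.683×10⁻⁵ mol.
Mass: 9.683×10⁻⁵ × 151.1 = 0.01463 g = 15 mg.

15 mg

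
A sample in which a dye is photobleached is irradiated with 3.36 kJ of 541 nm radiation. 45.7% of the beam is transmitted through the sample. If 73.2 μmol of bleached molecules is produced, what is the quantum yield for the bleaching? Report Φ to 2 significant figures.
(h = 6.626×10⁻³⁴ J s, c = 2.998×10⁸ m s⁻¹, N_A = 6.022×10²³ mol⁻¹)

Product: 73.2 μmol = 7.32×10⁻⁵ mol.
Photon energy at 541 nm: hc/λ = (6.626×10⁻³⁴)(2.998×10⁸)/(541×10⁻⁹) = 3.672×10⁻¹⁹ J.
Incident energy: 3.36 kJ = 3360 J.
Photons incident: 3360 / 3.672×10⁻¹⁹ = 9.150×10²¹, i.e. 9.150×10²¹/6.022×10²³ = 0.01519 mol.
Fraction absorbed: 1 − 45.7/100 = 0.5430.
Photons absorbed: 0.5430 × 0.01519 = 0.008248 mol.
Φ = 7.32×10⁻⁵ mol / 0.008248 mol photons = 0.0089.

Φ = 0.0089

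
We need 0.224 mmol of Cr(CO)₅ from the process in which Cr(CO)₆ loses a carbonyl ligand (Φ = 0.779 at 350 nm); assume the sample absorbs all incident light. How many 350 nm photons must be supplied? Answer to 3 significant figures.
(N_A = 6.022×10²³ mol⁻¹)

Product: 0.224 mmol = 2.24×10⁻⁴ mol.
Photons that must be absorbed: 2.24×10⁻⁴ / 0.779 = 2.875×10⁻⁴ mol.
Photon count: 2.875×10⁻⁴ × 6.022×10²³ = 1.73×10²⁰.

1.73×10²⁰ photons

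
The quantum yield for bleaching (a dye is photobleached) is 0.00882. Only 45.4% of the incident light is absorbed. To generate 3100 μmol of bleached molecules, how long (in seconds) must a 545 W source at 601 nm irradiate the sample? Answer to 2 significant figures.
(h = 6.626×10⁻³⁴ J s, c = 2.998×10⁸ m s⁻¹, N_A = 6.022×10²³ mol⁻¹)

t ≈ 280 s

Product: 3100 μmol = 0.00310 mol.
Photons that must be absorbed: 0.00310 / 0.00882 = 0.3515 mol.
Incident photons needed: 0.3515 / 0.454 = 0.7742 mol.
Photon energy: hc/λ = 3.305×10⁻¹⁹ J; per mole, 1.990×10⁵ J mol⁻¹.
Energy required: 0.7742 × 1.990×10⁵ = 1.541×10⁵ J.
Time: 1.541×10⁵ J / 545 W = 280 s.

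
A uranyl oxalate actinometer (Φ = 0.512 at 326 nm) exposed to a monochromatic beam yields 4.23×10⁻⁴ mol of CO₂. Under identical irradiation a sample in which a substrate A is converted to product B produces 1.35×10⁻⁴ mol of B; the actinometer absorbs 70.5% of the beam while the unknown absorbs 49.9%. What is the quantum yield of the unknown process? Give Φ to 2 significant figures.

Φ = 0.23

Photons absorbed by the actinometer: 4.23×10⁻⁴ / 0.512 = 8.262×10⁻⁴ mol.
Incident flux: 8.262×10⁻⁴ / 0.705 = 0.001172 einstein.
Absorbed by unknown: 0.499 × 0.001172 = 5.848×10⁻⁴ mol.
Φ(unknown) = 1.35×10⁻⁴ / 5.848×10⁻⁴ = 0.23.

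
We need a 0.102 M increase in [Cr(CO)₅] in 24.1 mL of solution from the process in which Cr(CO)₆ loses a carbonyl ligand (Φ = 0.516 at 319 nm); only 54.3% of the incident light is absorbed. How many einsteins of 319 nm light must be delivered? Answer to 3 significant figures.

0.00877 einstein

Product: (0.102 M)(0.0241 L) = 0.002458 mol.
Photons that must be absorbed: 0.002458 / 0.516 = 0.004764 mol.
Incident photons needed: 0.004764 / 0.543 = 0.008773 mol.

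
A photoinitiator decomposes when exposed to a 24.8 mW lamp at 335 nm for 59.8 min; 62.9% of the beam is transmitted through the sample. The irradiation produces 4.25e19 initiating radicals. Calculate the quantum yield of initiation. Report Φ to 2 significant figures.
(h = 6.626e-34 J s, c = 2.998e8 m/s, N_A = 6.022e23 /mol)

Product: 4.25e19 / 6.022e23 = 7.057e-5 mol.
Photon energy at 335 nm: hc/λ = (6.626e-34)(2.998e8)/(335e-9) = 5.930e-19 J.
Energy delivered: (24.8 mW)(3588 s) = 88.98 J.
Photons incident: 88.98 / 5.930e-19 = 1.501e20, i.e. 1.501e20/6.022e23 = 2.493e-4 mol.
Fraction absorbed: 1 − 62.9/100 = 0.3710.
Photons absorbed: 0.3710 × 2.493e-4 = 9.249e-5 mol.
Φ = 7.057e-5 mol / 9.249e-5 mol photons = 0.76.

Φ = 0.76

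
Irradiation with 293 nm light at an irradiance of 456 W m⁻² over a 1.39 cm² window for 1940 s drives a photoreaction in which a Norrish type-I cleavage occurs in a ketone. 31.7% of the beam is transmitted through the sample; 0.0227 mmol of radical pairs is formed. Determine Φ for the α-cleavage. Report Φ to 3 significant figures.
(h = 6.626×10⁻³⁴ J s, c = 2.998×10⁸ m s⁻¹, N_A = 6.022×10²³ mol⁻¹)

Product: 0.0227 mmol = 2.27×10⁻⁵ mol.
Photon energy at 293 nm: hc/λ = (6.626×10⁻³⁴)(2.998×10⁸)/(293×10⁻⁹) = 6.780×10⁻¹⁹ J.
Energy delivered: (456 W m⁻²)(1.39×10⁻⁴ m²)(1940 s) = 123.0 J.
Photons incident: 123.0 / 6.780×10⁻¹⁹ = 1.814×10²⁰, i.e. 1.814×10²⁰/6.022×10²³ = 3.012×10⁻⁴ mol.
Fraction absorbed: 1 − 31.7/100 = 0.6830.
Photons absorbed: 0.6830 × 3.012×10⁻⁴ = 2.057×10⁻⁴ mol.
Φ = 2.27×10⁻⁵ mol / 2.057×10⁻⁴ mol photons = 0.110.

Φ = 0.110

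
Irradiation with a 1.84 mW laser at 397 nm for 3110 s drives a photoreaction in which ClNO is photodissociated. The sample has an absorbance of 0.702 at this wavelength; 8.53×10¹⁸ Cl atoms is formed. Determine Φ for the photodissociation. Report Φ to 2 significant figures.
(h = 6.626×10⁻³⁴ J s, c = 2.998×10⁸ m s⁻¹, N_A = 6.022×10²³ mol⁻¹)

Φ = 0.93

Product: 8.53×10¹⁸ / 6.022×10²³ = 1.416×10⁻⁵ mol.
Photon energy at 397 nm: hc/λ = (6.626×10⁻³⁴)(2.998×10⁸)/(397×10⁻⁹) = 5.004×10⁻¹⁹ J.
Energy delivered: (1.84 mW)(3110 s) = 5.722 J.
Photons incident: 5.722 / 5.004×10⁻¹⁹ = 1.143×10¹⁹, i.e. 1.143×10¹⁹/6.022×10²³ = 1.898×10⁻⁵ mol.
Fraction absorbed: 1 − 10^(−0.702) = 0.8014.
Photons absorbed: 0.8014 × 1.898×10⁻⁵ = 1.521×10⁻⁵ mol.
Φ = 1.416×10⁻⁵ mol / 1.521×10⁻⁵ mol photons = 0.93.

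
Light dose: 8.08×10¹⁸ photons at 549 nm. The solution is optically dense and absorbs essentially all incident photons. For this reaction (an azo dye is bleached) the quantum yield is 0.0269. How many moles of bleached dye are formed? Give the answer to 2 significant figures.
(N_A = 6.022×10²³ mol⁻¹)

3.6×10⁻⁷ mol

Moles of photons: 8.08×10¹⁸ / 6.022×10²³ = 1.342×10⁻⁵ mol.
Product: Φ × n_abs = 0.0269 × 1.342×10⁻⁵ = 3.610×10⁻⁷ mol.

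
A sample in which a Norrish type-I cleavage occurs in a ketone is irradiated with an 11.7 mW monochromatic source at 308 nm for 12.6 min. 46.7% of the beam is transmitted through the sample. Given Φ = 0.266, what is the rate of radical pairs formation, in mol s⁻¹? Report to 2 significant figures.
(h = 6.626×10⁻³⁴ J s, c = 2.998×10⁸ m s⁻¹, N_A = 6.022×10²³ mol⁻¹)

4.3×10⁻⁹ mol s⁻¹

Photon energy at 308 nm: hc/λ = (6.626×10⁻³⁴)(2.998×10⁸)/(308×10⁻⁹) = 6.450×10⁻¹⁹ J.
Energy delivered: (11.7 mW)(756 s) = 8.845 J.
Photons incident: 8.845 / 6.450×10⁻¹⁹ = 1.371×10¹⁹, i.e. 1.371×10¹⁹/6.022×10²³ = 2.277×10⁻⁵ mol.
Fraction absorbed: 1 − 46.7/100 = 0.5330.
Photons absorbed: 0.5330 × 2.277×10⁻⁵ = 1.214×10⁻⁵ mol.
Product formed: 0.266 × 1.214×10⁻⁵ = 3.229×10⁻⁶ mol.
Rate: 3.229×10⁻⁶ / 756 s = 4.3×10⁻⁹ mol s⁻¹.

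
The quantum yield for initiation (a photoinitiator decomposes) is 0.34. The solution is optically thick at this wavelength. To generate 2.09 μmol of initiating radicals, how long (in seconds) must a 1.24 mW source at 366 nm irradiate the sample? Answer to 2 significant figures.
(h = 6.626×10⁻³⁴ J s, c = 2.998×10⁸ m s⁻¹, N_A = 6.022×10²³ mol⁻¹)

Product: 2.09 μmol = 2.09×10⁻⁶ mol.
Photons that must be absorbed: 2.09×10⁻⁶ / 0.34 = 6.147×10⁻⁶ mol.
Photon energy: hc/λ = 5.428×10⁻¹⁹ J; per mole, 3.269×10⁵ J mol⁻¹.
Energy required: 6.147×10⁻⁶ × 3.269×10⁵ = 2.009 J.
Time: 2.009 J / 0.00124 W = 1600 s.

t ≈ 1600 s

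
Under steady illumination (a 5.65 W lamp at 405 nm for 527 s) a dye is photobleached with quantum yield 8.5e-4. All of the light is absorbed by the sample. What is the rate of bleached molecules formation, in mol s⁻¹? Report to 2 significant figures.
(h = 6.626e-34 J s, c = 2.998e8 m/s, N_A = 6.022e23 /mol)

1.6e-8 mol s⁻¹

Photon energy at 405 nm: hc/λ = (6.626e-34)(2.998e8)/(405e-9) = 4.905e-19 J.
Energy delivered: (5.65 W)(527 s) = 2978 J.
Photons incident: 2978 / 4.905e-19 = 6.071e21, i.e. 6.071e21/6.022e23 = 0.01008 mol.
Product formed: 8.5e-4 × 0.01008 = 8.568e-6 mol.
Rate: 8.568e-6 / 527 s = 1.6e-8 mol s⁻¹.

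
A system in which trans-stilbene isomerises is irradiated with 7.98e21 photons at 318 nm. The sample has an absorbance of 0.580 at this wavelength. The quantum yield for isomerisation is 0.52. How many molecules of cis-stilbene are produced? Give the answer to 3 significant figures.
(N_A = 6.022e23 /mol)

Moles of photons: 7.98e21 / 6.022e23 = 0.01325 mol.
Fraction absorbed: 1 − 10^(−0.580) = 0.7370.
Photons absorbed: 0.7370 × 0.01325 = 0.009765 mol.
Product: Φ × n_abs = 0.52 × 0.009765 = 0.005078 mol.
As a count: 0.005078 × 6.022e23 = 3.06e21.

3.06e21 molecules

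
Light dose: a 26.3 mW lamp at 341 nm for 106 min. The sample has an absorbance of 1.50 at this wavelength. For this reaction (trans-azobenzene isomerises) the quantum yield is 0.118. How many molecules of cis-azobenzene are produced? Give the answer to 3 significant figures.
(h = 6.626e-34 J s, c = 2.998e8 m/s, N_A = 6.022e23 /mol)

3.28e19 molecules

Photon energy at 341 nm: hc/λ = (6.626e-34)(2.998e8)/(341e-9) = 5.825e-19 J.
Energy delivered: (26.3 mW)(6360 s) = 167.3 J.
Photons incident: 167.3 / 5.825e-19 = 2.872e20, i.e. 2.872e20/6.022e23 = 4.769e-4 mol.
Fraction absorbed: 1 − 10^(−1.50) = 0.9684.
Photons absorbed: 0.9684 × 4.769e-4 = 4.618e-4 mol.
Product: Φ × n_abs = 0.118 × 4.618e-4 = 5.449e-5 mol.
As a count: 5.449e-5 × 6.022e23 = 3.28e19.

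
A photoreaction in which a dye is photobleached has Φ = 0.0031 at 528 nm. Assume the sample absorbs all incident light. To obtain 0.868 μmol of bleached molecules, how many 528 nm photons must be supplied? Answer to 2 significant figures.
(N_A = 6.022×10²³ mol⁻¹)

Product: 0.868 μmol = 8.68×10⁻⁷ mol.
Photons that must be absorbed: 8.68×10⁻⁷ / 0.0031 = 2.800×10⁻⁴ mol.
Photon count: 2.800×10⁻⁴ × 6.022×10²³ = 1.7×10²⁰.

1.7×10²⁰ photons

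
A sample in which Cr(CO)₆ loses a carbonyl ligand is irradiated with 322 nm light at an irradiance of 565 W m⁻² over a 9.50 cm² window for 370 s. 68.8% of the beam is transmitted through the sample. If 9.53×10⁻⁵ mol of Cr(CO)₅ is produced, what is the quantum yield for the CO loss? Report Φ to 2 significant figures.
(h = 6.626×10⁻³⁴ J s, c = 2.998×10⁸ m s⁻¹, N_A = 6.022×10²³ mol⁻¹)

Φ = 0.57

Photon energy at 322 nm: hc/λ = (6.626×10⁻³⁴)(2.998×10⁸)/(322×10⁻⁹) = 6.169×10⁻¹⁹ J.
Energy delivered: (565 W m⁻²)(9.50×10⁻⁴ m²)(370 s) = 198.6 J.
Photons incident: 198.6 / 6.169×10⁻¹⁹ = 3.219×10²⁰, i.e. 3.219×10²⁰/6.022×10²³ = 5.345×10⁻⁴ mol.
Fraction absorbed: 1 − 68.8/100 = 0.3120.
Photons absorbed: 0.3120 × 5.345×10⁻⁴ = 1.668×10⁻⁴ mol.
Φ = 9.53×10⁻⁵ mol / 1.668×10⁻⁴ mol photons = 0.57.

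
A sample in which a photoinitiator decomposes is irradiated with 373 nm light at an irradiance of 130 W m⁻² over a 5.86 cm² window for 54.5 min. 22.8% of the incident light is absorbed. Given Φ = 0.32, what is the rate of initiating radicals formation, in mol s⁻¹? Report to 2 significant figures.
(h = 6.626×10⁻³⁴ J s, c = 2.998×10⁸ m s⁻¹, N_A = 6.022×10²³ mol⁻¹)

Photon energy at 373 nm: hc/λ = (6.626×10⁻³⁴)(2.998×10⁸)/(373×10⁻⁹) = 5.326×10⁻¹⁹ J.
Energy delivered: (130 W m⁻²)(5.86×10⁻⁴ m²)(3270 s) = 249.1 J.
Photons incident: 249.1 / 5.326×10⁻¹⁹ = 4.677×10²⁰, i.e. 4.677×10²⁰/6.022×10²³ = 7.767×10⁻⁴ mol.
Photons absorbed: 0.228 × 7.767×10⁻⁴ = 1.771×10⁻⁴ mol.
Product formed: 0.32 × 1.771×10⁻⁴ = 5.667×10⁻⁵ mol.
Rate: 5.667×10⁻⁵ / 3270 s = 1.7×10⁻⁸ mol s⁻¹.

1.7×10⁻⁸ mol s⁻¹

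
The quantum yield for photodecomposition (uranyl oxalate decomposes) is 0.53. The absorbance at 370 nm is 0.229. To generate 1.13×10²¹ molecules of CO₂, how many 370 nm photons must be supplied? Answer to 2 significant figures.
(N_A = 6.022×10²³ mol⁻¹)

Product: 1.13×10²¹ / 6.022×10²³ = 0.001876 mol.
Photons that must be absorbed: 0.001876 / 0.53 = 0.003540 mol.
Fraction absorbed: 1 − 10^(−0.229) = 0.4098.
Incident photons needed: 0.003540 / 0.4098 = 0.008638 mol.
Photon count: 0.008638 × 6.022×10²³ = 5.2×10²¹.

5.2×10²¹ photons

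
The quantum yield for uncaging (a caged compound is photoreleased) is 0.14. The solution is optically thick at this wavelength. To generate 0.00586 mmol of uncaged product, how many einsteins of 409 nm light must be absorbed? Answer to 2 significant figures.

4.2e-5 einstein

Product: 0.00586 mmol = 5.86e-6 mol.
Photons that must be absorbed: 5.86e-6 / 0.14 = 4.186e-5 mol.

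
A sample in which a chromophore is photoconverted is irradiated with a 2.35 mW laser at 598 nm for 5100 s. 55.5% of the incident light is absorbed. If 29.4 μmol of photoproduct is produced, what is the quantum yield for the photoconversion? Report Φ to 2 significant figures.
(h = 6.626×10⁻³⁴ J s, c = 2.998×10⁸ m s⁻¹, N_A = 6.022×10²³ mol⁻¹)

Product: 29.4 μmol = 2.94×10⁻⁵ mol.
Photon energy at 598 nm: hc/λ = (6.626×10⁻³⁴)(2.998×10⁸)/(598×10⁻⁹) = 3.322×10⁻¹⁹ J.
Energy delivered: (2.35 mW)(5100 s) = 11.99 J.
Photons incident: 11.99 / 3.322×10⁻¹⁹ = 3.609×10¹⁹, i.e. 3.609×10¹⁹/6.022×10²³ = 5.993×10⁻⁵ mol.
Photons absorbed: 0.555 × 5.993×10⁻⁵ = 3.326×10⁻⁵ mol.
Φ = 2.94×10⁻⁵ mol / 3.326×10⁻⁵ mol photons = 0.88.

Φ = 0.88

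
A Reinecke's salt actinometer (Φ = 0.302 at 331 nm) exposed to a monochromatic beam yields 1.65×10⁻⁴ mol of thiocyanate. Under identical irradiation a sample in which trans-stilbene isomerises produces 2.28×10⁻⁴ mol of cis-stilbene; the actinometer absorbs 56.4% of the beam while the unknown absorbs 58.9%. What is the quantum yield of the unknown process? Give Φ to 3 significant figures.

Φ = 0.400

Photons absorbed by the actinometer: 1.65×10⁻⁴ / 0.302 = 5.464×10⁻⁴ mol.
Incident flux: 5.464×10⁻⁴ / 0.564 = 9.688×10⁻⁴ einstein.
Absorbed by unknown: 0.589 × 9.688×10⁻⁴ = 5.706×10⁻⁴ mol.
Φ(unknown) = 2.28×10⁻⁴ / 5.706×10⁻⁴ = 0.400.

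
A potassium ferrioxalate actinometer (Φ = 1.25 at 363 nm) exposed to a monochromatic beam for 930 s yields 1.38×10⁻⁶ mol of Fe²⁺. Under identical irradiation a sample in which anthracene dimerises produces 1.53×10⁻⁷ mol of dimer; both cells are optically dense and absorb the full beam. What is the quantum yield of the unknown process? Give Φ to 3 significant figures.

Photons absorbed by the actinometer: 1.38×10⁻⁶ / 1.25 = 1.104×10⁻⁶ mol.
Φ(unknown) = 1.53×10⁻⁷ / 1.104×10⁻⁶ = 0.139.

Φ = 0.139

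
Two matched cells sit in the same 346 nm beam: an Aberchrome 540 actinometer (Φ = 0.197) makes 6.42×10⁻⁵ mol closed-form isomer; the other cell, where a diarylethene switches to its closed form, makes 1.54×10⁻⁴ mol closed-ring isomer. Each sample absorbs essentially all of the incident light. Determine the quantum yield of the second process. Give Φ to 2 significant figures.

Φ = 0.47

Photons absorbed by the actinometer: 6.42×10⁻⁵ / 0.197 = 3.259×10⁻⁴ mol.
Φ(unknown) = 1.54×10⁻⁴ / 3.259×10⁻⁴ = 0.47.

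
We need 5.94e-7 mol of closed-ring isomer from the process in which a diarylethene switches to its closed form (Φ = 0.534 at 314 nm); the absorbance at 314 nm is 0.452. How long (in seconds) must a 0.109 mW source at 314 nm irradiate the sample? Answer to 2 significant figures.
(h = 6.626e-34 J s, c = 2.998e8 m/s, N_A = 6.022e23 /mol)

t ≈ 6000 s

Photons that must be absorbed: 5.94e-7 / 0.534 = 1.112e-6 mol.
Fraction absorbed: 1 − 10^(−0.452) = 0.6468.
Incident photons needed: 1.112e-6 / 0.6468 = 1.719e-6 mol.
Photon energy: hc/λ = 6.326e-19 J; per mole, 3.810e5 J mol⁻¹.
Energy required: 1.719e-6 × 3.810e5 = 0.6549 J.
Time: 0.6549 J / 0.000109 W = 6000 s.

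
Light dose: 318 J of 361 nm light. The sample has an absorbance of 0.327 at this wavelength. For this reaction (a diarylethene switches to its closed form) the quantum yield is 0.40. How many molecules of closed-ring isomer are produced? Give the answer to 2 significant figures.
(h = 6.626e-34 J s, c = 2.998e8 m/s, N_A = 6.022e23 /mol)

Photon energy at 361 nm: hc/λ = (6.626e-34)(2.998e8)/(361e-9) = 5.503e-19 J.
Photons incident: 318 / 5.503e-19 = 5.779e20, i.e. 5.779e20/6.022e23 = 9.596e-4 mol.
Fraction absorbed: 1 − 10^(−0.327) = 0.5290.
Photons absorbed: 0.5290 × 9.596e-4 = 5.076e-4 mol.
Product: Φ × n_abs = 0.40 × 5.076e-4 = 2.030e-4 mol.
As a count: 2.030e-4 × 6.022e23 = 1.2e20.

1.2e20 molecules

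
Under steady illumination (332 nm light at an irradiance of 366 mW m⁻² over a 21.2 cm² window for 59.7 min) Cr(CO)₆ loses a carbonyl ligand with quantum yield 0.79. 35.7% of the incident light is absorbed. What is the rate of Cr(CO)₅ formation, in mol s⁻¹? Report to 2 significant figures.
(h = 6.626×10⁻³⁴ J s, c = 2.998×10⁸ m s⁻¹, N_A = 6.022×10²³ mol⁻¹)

Photon energy at 332 nm: hc/λ = (6.626×10⁻³⁴)(2.998×10⁸)/(332×10⁻⁹) = 5.983×10⁻¹⁹ J.
Energy delivered: (366 mW m⁻²)(21.2×10⁻⁴ m²)(3582 s) = 2.779 J.
Photons incident: 2.779 / 5.983×10⁻¹⁹ = 4.645×10¹⁸, i.e. 4.645×10¹⁸/6.022×10²³ = 7.713×10⁻⁶ mol.
Photons absorbed: 0.357 × 7.713×10⁻⁶ = 2.754×10⁻⁶ mol.
Product formed: 0.79 × 2.754×10⁻⁶ = 2.176×10⁻⁶ mol.
Rate: 2.176×10⁻⁶ / 3582 s = 6.1×10⁻¹⁰ mol s⁻¹.

6.1×10⁻¹⁰ mol s⁻¹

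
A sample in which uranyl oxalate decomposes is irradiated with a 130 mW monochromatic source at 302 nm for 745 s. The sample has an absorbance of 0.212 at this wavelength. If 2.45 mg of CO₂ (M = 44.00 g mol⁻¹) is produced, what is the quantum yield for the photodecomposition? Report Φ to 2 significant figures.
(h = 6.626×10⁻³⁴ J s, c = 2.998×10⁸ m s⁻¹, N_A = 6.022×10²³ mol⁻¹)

Product: 2.45 mg / 44.00 g mol⁻¹ = 5.568×10⁻⁵ mol.
Photon energy at 302 nm: hc/λ = (6.626×10⁻³⁴)(2.998×10⁸)/(302×10⁻⁹) = 6.578×10⁻¹⁹ J.
Energy delivered: (130 mW)(745 s) = 96.85 J.
Photons incident: 96.85 / 6.578×10⁻¹⁹ = 1.472×10²⁰, i.e. 1.472×10²⁰/6.022×10²³ = 2.444×10⁻⁴ mol.
Fraction absorbed: 1 − 10^(−0.212) = 0.3862.
Photons absorbed: 0.3862 × 2.444×10⁻⁴ = 9.439×10⁻⁵ mol.
Φ = 5.568×10⁻⁵ mol / 9.439×10⁻⁵ mol photons = 0.59.

Φ = 0.59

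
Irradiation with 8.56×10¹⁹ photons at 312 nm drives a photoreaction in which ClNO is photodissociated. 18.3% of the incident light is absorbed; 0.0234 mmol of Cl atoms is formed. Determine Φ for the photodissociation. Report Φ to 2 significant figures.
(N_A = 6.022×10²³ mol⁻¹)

Product: 0.0234 mmol = 2.34×10⁻⁵ mol.
Moles of photons: 8.56×10¹⁹ / 6.022×10²³ = 1.421×10⁻⁴ mol.
Photons absorbed: 0.183 × 1.421×10⁻⁴ = 2.600×10⁻⁵ mol.
Φ = 2.34×10⁻⁵ mol / 2.600×10⁻⁵ mol photons = 0.90.

Φ = 0.90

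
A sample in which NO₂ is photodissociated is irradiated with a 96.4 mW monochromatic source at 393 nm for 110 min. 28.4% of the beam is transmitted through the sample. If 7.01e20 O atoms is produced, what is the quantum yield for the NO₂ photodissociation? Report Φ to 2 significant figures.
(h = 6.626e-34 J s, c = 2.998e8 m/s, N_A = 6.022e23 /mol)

Φ = 0.78

Product: 7.01e20 / 6.022e23 = 0.001164 mol.
Photon energy at 393 nm: hc/λ = (6.626e-34)(2.998e8)/(393e-9) = 5.055e-19 J.
Energy delivered: (96.4 mW)(6600 s) = 636.2 J.
Photons incident: 636.2 / 5.055e-19 = 1.259e21, i.e. 1.259e21/6.022e23 = 0.002091 mol.
Fraction absorbed: 1 − 28.4/100 = 0.7160.
Photons absorbed: 0.7160 × 0.002091 = 0.001497 mol.
Φ = 0.001164 mol / 0.001497 mol photons = 0.78.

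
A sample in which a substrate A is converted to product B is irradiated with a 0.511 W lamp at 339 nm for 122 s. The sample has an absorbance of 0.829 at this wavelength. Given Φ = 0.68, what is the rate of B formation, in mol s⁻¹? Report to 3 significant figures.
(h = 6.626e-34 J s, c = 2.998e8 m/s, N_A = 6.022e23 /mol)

8.39e-7 mol s⁻¹

Photon energy at 339 nm: hc/λ = (6.626e-34)(2.998e8)/(339e-9) = 5.860e-19 J.
Energy delivered: (0.511 W)(122 s) = 62.34 J.
Photons incident: 62.34 / 5.860e-19 = 1.064e20, i.e. 1.064e20/6.022e23 = 1.767e-4 mol.
Fraction absorbed: 1 − 10^(−0.829) = 0.8517.
Photons absorbed: 0.8517 × 1.767e-4 = 1.505e-4 mol.
Product formed: 0.68 × 1.505e-4 = 1.023e-4 mol.
Rate: 1.023e-4 / 122 s = 8.39e-7 mol s⁻¹.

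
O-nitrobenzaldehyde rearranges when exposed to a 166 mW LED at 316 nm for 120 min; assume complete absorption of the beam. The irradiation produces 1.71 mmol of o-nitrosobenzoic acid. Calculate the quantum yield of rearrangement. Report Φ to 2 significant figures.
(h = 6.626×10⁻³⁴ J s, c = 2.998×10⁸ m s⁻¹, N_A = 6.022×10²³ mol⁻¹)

Φ = 0.54

Product: 1.71 mmol = 0.00171 mol.
Photon energy at 316 nm: hc/λ = (6.626×10⁻³⁴)(2.998×10⁸)/(316×10⁻⁹) = 6.286×10⁻¹⁹ J.
Energy delivered: (166 mW)(7200 s) = 1195 J.
Photons incident: 1195 / 6.286×10⁻¹⁹ = 1.901×10²¹, i.e. 1.901×10²¹/6.022×10²³ = 0.003157 mol.
Φ = 0.00171 mol / 0.003157 mol photons = 0.54.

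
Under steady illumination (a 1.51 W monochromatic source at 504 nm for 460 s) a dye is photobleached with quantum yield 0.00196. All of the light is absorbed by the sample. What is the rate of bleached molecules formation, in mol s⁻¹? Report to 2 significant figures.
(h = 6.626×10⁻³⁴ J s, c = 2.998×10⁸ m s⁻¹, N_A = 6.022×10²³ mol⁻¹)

Photon energy at 504 nm: hc/λ = (6.626×10⁻³⁴)(2.998×10⁸)/(504×10⁻⁹) = 3.941×10⁻¹⁹ J.
Energy delivered: (1.51 W)(460 s) = 694.6 J.
Photons incident: 694.6 / 3.941×10⁻¹⁹ = 1.762×10²¹, i.e. 1.762×10²¹/6.022×10²³ = 0.002926 mol.
Product formed: 0.00196 × 0.002926 = 5.735×10⁻⁶ mol.
Rate: 5.735×10⁻⁶ / 460 s = 1.2×10⁻⁸ mol s⁻¹.

1.2×10⁻⁸ mol s⁻¹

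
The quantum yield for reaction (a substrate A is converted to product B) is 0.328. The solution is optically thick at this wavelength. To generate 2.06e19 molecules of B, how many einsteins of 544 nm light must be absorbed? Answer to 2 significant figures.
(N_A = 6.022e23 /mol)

Product: 2.06e19 / 6.022e23 = 3.421e-5 mol.
Photons that must be absorbed: 3.421e-5 / 0.328 = 1.043e-4 mol.

1.0e-4 einstein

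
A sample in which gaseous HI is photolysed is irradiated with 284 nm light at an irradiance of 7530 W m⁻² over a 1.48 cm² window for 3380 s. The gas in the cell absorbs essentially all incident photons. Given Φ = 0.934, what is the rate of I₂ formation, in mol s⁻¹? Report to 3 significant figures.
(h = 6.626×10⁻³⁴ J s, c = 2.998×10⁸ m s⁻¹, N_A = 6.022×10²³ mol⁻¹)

Photon energy at 284 nm: hc/λ = (6.626×10⁻³⁴)(2.998×10⁸)/(284×10⁻⁹) = 6.995×10⁻¹⁹ J.
Energy delivered: (7530 W m⁻²)(1.48×10⁻⁴ m²)(3380 s) = 3767 J.
Photons incident: 3767 / 6.995×10⁻¹⁹ = 5.385×10²¹, i.e. 5.385×10²¹/6.022×10²³ = 0.008942 mol.
Product formed: 0.934 × 0.008942 = 0.008352 mol.
Rate: 0.008352 / 3380 s = 2.47×10⁻⁶ mol s⁻¹.

2.47×10⁻⁶ mol s⁻¹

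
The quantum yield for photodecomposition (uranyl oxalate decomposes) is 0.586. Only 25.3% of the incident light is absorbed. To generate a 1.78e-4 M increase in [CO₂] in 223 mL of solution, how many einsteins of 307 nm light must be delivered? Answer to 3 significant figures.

2.68e-4 einstein

Product: (1.78e-4 M)(0.223 L) = 3.969e-5 mol.
Photons that must be absorbed: 3.969e-5 / 0.586 = 6.773e-5 mol.
Incident photons needed: 6.773e-5 / 0.253 = 2.677e-4 mol.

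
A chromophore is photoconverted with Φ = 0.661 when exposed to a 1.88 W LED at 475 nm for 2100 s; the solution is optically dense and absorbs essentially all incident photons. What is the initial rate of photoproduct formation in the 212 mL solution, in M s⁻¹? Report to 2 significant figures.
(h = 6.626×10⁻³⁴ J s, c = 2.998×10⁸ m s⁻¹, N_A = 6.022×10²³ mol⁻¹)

2.3×10⁻⁵ M s⁻¹

Photon energy at 475 nm: hc/λ = (6.626×10⁻³⁴)(2.998×10⁸)/(475×10⁻⁹) = 4.182×10⁻¹⁹ J.
Energy delivered: (1.88 W)(2100 s) = 3948 J.
Photons incident: 3948 / 4.182×10⁻¹⁹ = 9.440×10²¹, i.e. 9.440×10²¹/6.022×10²³ = 0.01568 mol.
Product formed: 0.661 × 0.01568 = 0.01036 mol.
Rate: 0.01036 mol / (2100 s × 0.212 L) = 2.3×10⁻⁵ M s⁻¹.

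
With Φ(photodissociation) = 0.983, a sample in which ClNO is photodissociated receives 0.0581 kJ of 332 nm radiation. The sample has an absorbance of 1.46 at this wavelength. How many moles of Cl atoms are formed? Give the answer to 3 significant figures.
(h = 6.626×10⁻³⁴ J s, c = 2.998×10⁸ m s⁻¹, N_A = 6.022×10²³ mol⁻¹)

1.53×10⁻⁴ mol

Photon energy at 332 nm: hc/λ = (6.626×10⁻³⁴)(2.998×10⁸)/(332×10⁻⁹) = 5.983×10⁻¹⁹ J.
Incident energy: 0.0581 kJ = 58.1 J.
Photons incident: 58.1 / 5.983×10⁻¹⁹ = 9.711×10¹⁹, i.e. 9.711×10¹⁹/6.022×10²³ = 1.613×10⁻⁴ mol.
Fraction absorbed: 1 − 10^(−1.46) = 0.9653.
Photons absorbed: 0.9653 × 1.613×10⁻⁴ = 1.557×10⁻⁴ mol.
Product: Φ × n_abs = 0.983 × 1.557×10⁻⁴ = 1.531×10⁻⁴ mol.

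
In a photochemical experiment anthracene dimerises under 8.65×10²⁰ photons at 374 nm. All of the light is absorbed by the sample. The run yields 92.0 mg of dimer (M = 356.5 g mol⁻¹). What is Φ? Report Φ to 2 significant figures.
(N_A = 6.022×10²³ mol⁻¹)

Product: 92.0 mg / 356.5 g mol⁻¹ = 2.581×10⁻⁴ mol.
Moles of photons: 8.65×10²⁰ / 6.022×10²³ = 0.001436 mol.
Φ = 2.581×10⁻⁴ mol / 0.001436 mol photons = 0.18.

Φ = 0.18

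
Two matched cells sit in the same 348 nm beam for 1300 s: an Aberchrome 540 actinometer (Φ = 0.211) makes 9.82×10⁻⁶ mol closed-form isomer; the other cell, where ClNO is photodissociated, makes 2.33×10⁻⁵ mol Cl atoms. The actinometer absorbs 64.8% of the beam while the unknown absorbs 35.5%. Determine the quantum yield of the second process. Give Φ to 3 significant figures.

Φ = 0.914

Photons absorbed by the actinometer: 9.82×10⁻⁶ / 0.211 = 4.654×10⁻⁵ mol.
Incident flux: 4.654×10⁻⁵ / 0.648 = 7.182×10⁻⁵ einstein.
Absorbed by unknown: 0.355 × 7.182×10⁻⁵ = 2.550×10⁻⁵ mol.
Φ(unknown) = 2.33×10⁻⁵ / 2.550×10⁻⁵ = 0.914.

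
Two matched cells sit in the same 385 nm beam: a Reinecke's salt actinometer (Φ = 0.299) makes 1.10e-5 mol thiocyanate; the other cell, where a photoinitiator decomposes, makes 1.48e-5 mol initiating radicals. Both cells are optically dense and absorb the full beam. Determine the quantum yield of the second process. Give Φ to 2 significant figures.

Photons absorbed by the actinometer: 1.10e-5 / 0.299 = 3.679e-5 mol.
Φ(unknown) = 1.48e-5 / 3.679e-5 = 0.40.

Φ = 0.40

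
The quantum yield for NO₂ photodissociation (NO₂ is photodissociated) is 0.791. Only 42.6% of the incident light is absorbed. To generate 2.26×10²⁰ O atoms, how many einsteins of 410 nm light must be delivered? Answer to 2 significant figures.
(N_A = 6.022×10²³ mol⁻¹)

Product: 2.26×10²⁰ / 6.022×10²³ = 3.753×10⁻⁴ mol.
Photons that must be absorbed: 3.753×10⁻⁴ / 0.791 = 4.745×10⁻⁴ mol.
Incident photons needed: 4.745×10⁻⁴ / 0.426 = 0.001114 mol.

0.0011 einstein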